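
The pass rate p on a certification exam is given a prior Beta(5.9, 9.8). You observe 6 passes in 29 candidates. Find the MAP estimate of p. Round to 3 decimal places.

Prior: Beta(5.9, 9.8).
Data: 6 successes in 29 trials. The binomial likelihood contributes p^6(1−p)^23, so the posterior is Beta(5.9+6, 9.8+23) = Beta(11.9, 32.8).
For Beta(a, b) with a, b > 1 the mode is (a−1)/(a+b−2) = 10.9/42.7 ≈ 0.255.

p̂_MAP = 0.255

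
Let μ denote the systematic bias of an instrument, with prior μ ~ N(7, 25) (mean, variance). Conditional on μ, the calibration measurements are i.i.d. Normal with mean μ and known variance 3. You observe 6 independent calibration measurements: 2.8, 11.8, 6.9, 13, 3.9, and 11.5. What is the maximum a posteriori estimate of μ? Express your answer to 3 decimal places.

μ̂_MAP = 8.291

n = 6; x̄ = (2.8 + 11.8 + 6.9 + 13 + 3.9 + 11.5)/6 = 49.9/6 = 499/60 ≈ 8.3167.
For a Normal prior and Normal likelihood with known variance, the posterior is Normal; its mode equals its mean, the precision-weighted average.
Prior precision 1/σ₀² = 1/25 = 0.04; data precision n/σ² = 6/3 = 2.
μ̂ = (0.04·7 + 2·(499/60)) / (0.04 + 2) = (2537/150)/2.04 = 2537/306 ≈ 8.291.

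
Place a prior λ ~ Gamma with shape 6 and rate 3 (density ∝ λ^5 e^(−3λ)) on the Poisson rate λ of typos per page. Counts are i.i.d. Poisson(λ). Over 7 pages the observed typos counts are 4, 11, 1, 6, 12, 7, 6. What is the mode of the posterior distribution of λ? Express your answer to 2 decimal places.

Σxᵢ = 4+11+1+6+12+7+6 = 47, with n = 7.
Posterior ∝ λ^5e^(−3λ) · λ^47e^(−7λ) = λ^52e^(−10λ), i.e. Gamma(shape=53, rate=10).
The mode of a Gamma(a, b) with a ≥ 1 (shape–rate) is (a−1)/b = 52/10 ≈ 5.20.

λ̂_MAP = 5.20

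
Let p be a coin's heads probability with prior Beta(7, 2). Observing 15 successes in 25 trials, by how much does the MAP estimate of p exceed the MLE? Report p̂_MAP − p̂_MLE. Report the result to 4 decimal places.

MAP − MLE = 0.0563

Posterior is Beta(22, 12); MAP = (22−1)/(34−2) = 21/32 ≈ 0.65625.
MLE ignores the prior: p̂_MLE = k/n = 15/25 ≈ 0.60000.
Difference = 21/32 − 15/25 = 9/160 ≈ 0.0563.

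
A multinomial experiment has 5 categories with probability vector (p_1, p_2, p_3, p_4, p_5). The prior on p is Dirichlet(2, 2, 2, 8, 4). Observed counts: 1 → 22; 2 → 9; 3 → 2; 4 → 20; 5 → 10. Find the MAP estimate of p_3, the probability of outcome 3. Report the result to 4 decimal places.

MAP estimate: 0.0395

The posterior is Dirichlet(αᵢ + nᵢ) = Dirichlet(24, 11, 4, 28, 14).
For a Dirichlet(a₁,…,a_K) with all aᵢ > 1, the mode has j-th component (aⱼ − 1)/(Σaᵢ − K).
Here Σaᵢ = 81 and K = 5, so p_3 = (4 − 1)/(81 − 5) = 3/76 ≈ 0.0395.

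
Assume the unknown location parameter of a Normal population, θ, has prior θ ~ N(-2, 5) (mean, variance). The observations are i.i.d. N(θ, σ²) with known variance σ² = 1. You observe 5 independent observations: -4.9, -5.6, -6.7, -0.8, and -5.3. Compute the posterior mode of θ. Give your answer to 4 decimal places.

n = 5; x̄ = ((-4.9) + (-5.6) + (-6.7) + (-0.8) + (-5.3))/5 = -23.3/5 = -4.66.
For a Normal prior and Normal likelihood with known variance, the posterior is Normal; its mode equals its mean, the precision-weighted average.
Prior precision 1/σ₀² = 1/5 = 0.2; data precision n/σ² = 5/1 = 5.
θ̂ = (0.2·(-2) + 5·(-4.66)) / (0.2 + 5) = (-23.7)/5.2 = -237/52 ≈ -4.5577.

θ̂_MAP = -4.5577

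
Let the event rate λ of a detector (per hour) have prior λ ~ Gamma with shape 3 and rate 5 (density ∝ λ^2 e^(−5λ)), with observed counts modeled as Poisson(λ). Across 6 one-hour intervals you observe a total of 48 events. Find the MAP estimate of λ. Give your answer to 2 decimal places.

λ̂_MAP = 4.55

Σxᵢ = 48, n = 6.
Posterior ∝ λ^2e^(−5λ) · λ^48e^(−6λ) = λ^50e^(−11λ), i.e. Gamma(shape=51, rate=11).
The mode of a Gamma(a, b) with a ≥ 1 (shape–rate) is (a−1)/b = 50/11 ≈ 4.55.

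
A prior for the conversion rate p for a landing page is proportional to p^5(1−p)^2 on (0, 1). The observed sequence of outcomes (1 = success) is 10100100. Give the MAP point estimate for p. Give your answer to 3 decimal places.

The prior density ∝ p^5(1−p)^2 is the kernel of Beta(6, 3).
Data: 3 successes in 8 trials (from the sequence). The binomial likelihood contributes p^3(1−p)^5, so the posterior is Beta(6+3, 3+5) = Beta(9, 8).
For Beta(a, b) with a, b > 1 the mode is (a−1)/(a+b−2) = 8/15 ≈ 0.533.

p̂_MAP = 0.533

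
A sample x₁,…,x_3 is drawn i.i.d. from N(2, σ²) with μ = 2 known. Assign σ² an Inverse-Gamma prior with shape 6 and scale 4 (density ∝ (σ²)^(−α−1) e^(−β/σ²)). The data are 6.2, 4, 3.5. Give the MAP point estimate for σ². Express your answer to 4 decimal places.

σ̂²_MAP = 1.8759

Sum of squared deviations about the known mean: SS = (6.2−2)² + (4−2)² + (3.5−2)² = 23.89.
The Normal likelihood contributes (σ²)^(−n/2) exp(−SS/(2σ²)), so the posterior is Inverse-Gamma(α + n/2, β + SS/2) = Inverse-Gamma(7.5, 15.945).
The mode of Inverse-Gamma(a, b) is b/(a+1) = 15.945/8.5 ≈ 1.8759.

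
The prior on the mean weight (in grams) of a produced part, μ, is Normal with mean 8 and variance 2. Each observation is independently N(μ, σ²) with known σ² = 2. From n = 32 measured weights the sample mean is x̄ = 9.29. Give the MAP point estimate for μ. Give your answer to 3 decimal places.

n = 32, x̄ = 9.29.
For a Normal prior and Normal likelihood with known variance, the posterior is Normal; its mode equals its mean, the precision-weighted average.
Prior precision 1/σ₀² = 1/2 = 0.5; data precision n/σ² = 32/2 = 16.
μ̂ = (0.5·8 + 16·9.29) / (0.5 + 16) = 152.64/16.5 = 2544/275 ≈ 9.251.

μ̂_MAP = 9.251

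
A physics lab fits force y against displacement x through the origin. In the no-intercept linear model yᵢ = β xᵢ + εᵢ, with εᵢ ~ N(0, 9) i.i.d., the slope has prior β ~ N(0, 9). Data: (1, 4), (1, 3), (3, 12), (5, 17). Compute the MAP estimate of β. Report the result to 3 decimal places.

β̂_MAP = 3.459

log p(β | y) = −Σ(yᵢ − βxᵢ)²/(2·9) − β²/(2·9) + const.
Setting the derivative to zero: Σxᵢ(yᵢ − βxᵢ)/9 − β/9 = 0, so β = Σxᵢyᵢ / (Σxᵢ² + σ²/τ²).
Σxᵢyᵢ = 1·4 + 1·3 + 3·12 + 5·17 = 128; Σxᵢ² = 36; σ²/τ² = 1.
β̂_MAP = 128 / (36 + 1) = 128/37 ≈ 3.459.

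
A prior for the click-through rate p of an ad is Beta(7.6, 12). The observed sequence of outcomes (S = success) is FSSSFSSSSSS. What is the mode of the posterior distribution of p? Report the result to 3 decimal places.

p̂_MAP = 0.545

Prior: Beta(7.6, 12).
Data: 9 successes in 11 trials (from the sequence). The binomial likelihood contributes p^9(1−p)^2, so the posterior is Beta(7.6+9, 12+2) = Beta(16.6, 14).
For Beta(a, b) with a, b > 1 the mode is (a−1)/(a+b−2) = 15.6/28.6 ≈ 0.545.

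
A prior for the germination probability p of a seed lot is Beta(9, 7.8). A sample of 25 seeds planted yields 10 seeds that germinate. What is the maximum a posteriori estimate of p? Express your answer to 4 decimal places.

Prior: Beta(9, 7.8).
Data: 10 successes in 25 trials. The binomial likelihood contributes p^10(1−p)^15, so the posterior is Beta(9+10, 7.8+15) = Beta(19, 22.8).
For Beta(a, b) with a, b > 1 the mode is (a−1)/(a+b−2) = 18/39.8 ≈ 0.4523.

p̂_MAP = 0.4523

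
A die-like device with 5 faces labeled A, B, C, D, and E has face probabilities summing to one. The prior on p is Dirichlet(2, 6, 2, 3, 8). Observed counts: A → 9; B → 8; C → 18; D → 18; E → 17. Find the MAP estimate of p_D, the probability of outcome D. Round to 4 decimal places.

MAP estimate of p_D = 0.2326

The posterior is Dirichlet(αᵢ + nᵢ) = Dirichlet(11, 14, 20, 21, 25).
For a Dirichlet(a₁,…,a_K) with all aᵢ > 1, the mode has j-th component (aⱼ − 1)/(Σaᵢ − K).
Here Σaᵢ = 91 and K = 5, so p_D = (21 − 1)/(91 − 5) = 20/86 ≈ 0.2326.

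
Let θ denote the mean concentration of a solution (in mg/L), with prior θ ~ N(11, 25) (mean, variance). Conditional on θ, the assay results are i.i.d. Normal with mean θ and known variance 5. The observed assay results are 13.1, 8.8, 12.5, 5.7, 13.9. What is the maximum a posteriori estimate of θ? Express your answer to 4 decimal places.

n = 5; x̄ = (13.1 + 8.8 + 12.5 + 5.7 + 13.9)/5 = 54/5 = 10.8.
For a Normal prior and Normal likelihood with known variance, the posterior is Normal; its mode equals its mean, the precision-weighted average.
Prior precision 1/σ₀² = 1/25 = 0.04; data precision n/σ² = 5/5 = 1.
θ̂ = (0.04·11 + 1·10.8) / (0.04 + 1) = 11.24/1.04 = 281/26 ≈ 10.8077.

θ̂_MAP = 10.8077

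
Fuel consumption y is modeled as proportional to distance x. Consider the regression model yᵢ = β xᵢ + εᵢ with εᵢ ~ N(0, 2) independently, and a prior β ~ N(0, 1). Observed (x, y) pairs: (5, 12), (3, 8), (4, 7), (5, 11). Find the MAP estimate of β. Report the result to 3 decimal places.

β̂_MAP = 2.169

log p(β | y) = −Σ(yᵢ − βxᵢ)²/(2·2) − β²/(2·1) + const.
Setting the derivative to zero: Σxᵢ(yᵢ − βxᵢ)/2 − β/1 = 0, so β = Σxᵢyᵢ / (Σxᵢ² + σ²/τ²).
Σxᵢyᵢ = 5·12 + 3·8 + 4·7 + 5·11 = 167; Σxᵢ² = 75; σ²/τ² = 2.
β̂_MAP = 167 / (75 + 2) = 167/77 ≈ 2.169.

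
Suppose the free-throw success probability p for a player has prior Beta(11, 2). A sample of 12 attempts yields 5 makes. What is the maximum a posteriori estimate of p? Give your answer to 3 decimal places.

p̂_MAP = 0.652

Prior: Beta(11, 2).
Data: 5 successes in 12 trials. The binomial likelihood contributes p^5(1−p)^7, so the posterior is Beta(11+5, 2+7) = Beta(16, 9).
For Beta(a, b) with a, b > 1 the mode is (a−1)/(a+b−2) = 15/23 ≈ 0.652.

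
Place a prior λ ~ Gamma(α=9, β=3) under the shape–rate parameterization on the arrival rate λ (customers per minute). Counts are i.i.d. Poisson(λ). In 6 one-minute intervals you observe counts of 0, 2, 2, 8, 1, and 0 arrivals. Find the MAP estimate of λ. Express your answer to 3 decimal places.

Σxᵢ = 0+2+2+8+1+0 = 13, with n = 6.
Posterior ∝ λ^8e^(−3λ) · λ^13e^(−6λ) = λ^21e^(−9λ), i.e. Gamma(shape=22, rate=9).
The mode of a Gamma(a, b) with a ≥ 1 (shape–rate) is (a−1)/b = 21/9 ≈ 2.333.

λ̂_MAP = 2.333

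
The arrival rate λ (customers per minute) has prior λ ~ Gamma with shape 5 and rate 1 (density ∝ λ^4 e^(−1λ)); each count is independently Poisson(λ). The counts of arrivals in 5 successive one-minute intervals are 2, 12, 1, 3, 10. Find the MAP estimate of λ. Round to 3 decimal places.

λ̂_MAP = 5.333

Σxᵢ = 2+12+1+3+10 = 28, with n = 5.
Posterior ∝ λ^4e^(−1λ) · λ^28e^(−5λ) = λ^32e^(−6λ), i.e. Gamma(shape=33, rate=6).
The mode of a Gamma(a, b) with a ≥ 1 (shape–rate) is (a−1)/b = 32/6 ≈ 5.333.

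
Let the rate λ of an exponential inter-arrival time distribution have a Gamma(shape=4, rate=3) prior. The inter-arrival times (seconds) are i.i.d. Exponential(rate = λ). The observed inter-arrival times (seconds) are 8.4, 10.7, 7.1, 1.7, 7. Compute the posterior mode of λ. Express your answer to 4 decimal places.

λ̂_MAP = 0.2111

The Exponential(rate=λ) likelihood is ∝ λ^n e^(−λΣtᵢ). Here n = 5 and Σtᵢ = 8.4 + 10.7 + 7.1 + 1.7 + 7 = 34.9.
Posterior ∝ λ^3e^(−3λ) · λ^5e^(−34.9λ) = λ^8e^(−37.9λ), i.e. Gamma(9, 37.9).
Mode = (a−1)/b = 8/37.9 ≈ 0.2111.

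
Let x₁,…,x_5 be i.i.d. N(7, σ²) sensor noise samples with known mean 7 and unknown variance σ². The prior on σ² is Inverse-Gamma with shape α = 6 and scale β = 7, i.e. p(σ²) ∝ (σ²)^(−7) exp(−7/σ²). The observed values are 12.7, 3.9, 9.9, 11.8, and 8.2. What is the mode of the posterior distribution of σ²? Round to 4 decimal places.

σ̂²_MAP = 4.6837

Sum of squared deviations about the known mean: SS = (12.7−7)² + (3.9−7)² + (9.9−7)² + (11.8−7)² + (8.2−7)² = 74.99.
The Normal likelihood contributes (σ²)^(−n/2) exp(−SS/(2σ²)), so the posterior is Inverse-Gamma(α + n/2, β + SS/2) = Inverse-Gamma(8.5, 44.495).
The mode of Inverse-Gamma(a, b) is b/(a+1) = 44.495/9.5 ≈ 4.6837.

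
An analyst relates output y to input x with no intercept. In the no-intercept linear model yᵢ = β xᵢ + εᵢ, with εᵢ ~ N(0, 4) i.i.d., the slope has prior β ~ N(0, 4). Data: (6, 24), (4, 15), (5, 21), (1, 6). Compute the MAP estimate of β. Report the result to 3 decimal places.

β̂_MAP = 3.987

log p(β | y) = −Σ(yᵢ − βxᵢ)²/(2·4) − β²/(2·4) + const.
Setting the derivative to zero: Σxᵢ(yᵢ − βxᵢ)/4 − β/4 = 0, so β = Σxᵢyᵢ / (Σxᵢ² + σ²/τ²).
Σxᵢyᵢ = 6·24 + 4·15 + 5·21 + 1·6 = 315; Σxᵢ² = 78; σ²/τ² = 1.
β̂_MAP = 315 / (78 + 1) = 315/79 ≈ 3.987.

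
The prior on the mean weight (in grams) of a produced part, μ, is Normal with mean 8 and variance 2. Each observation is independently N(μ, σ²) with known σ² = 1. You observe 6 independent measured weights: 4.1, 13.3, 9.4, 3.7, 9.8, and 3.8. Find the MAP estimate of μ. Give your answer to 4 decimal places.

n = 6; x̄ = (4.1 + 13.3 + 9.4 + 3.7 + 9.8 + 3.8)/6 = 44.1/6 = 7.35.
For a Normal prior and Normal likelihood with known variance, the posterior is Normal; its mode equals its mean, the precision-weighted average.
Prior precision 1/σ₀² = 1/2 = 0.5; data precision n/σ² = 6/1 = 6.
μ̂ = (0.5·8 + 6·7.35) / (0.5 + 6) = 48.1/6.5 = 7.4000.

μ̂_MAP = 7.4000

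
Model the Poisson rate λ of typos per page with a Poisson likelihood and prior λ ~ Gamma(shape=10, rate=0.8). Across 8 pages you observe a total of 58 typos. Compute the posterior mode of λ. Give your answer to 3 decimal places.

Σxᵢ = 58, n = 8.
Posterior ∝ λ^9e^(−0.8λ) · λ^58e^(−8λ) = λ^67e^(−8.8λ), i.e. Gamma(shape=68, rate=8.8).
The mode of a Gamma(a, b) with a ≥ 1 (shape–rate) is (a−1)/b = 67/8.8 ≈ 7.614.

λ̂_MAP = 7.614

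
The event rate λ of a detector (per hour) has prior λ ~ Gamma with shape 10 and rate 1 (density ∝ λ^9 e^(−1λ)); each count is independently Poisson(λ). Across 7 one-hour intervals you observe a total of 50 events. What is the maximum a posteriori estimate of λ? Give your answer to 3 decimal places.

λ̂_MAP = 7.375

Σxᵢ = 50, n = 7.
Posterior ∝ λ^9e^(−1λ) · λ^50e^(−7λ) = λ^59e^(−8λ), i.e. Gamma(shape=60, rate=8).
The mode of a Gamma(a, b) with a ≥ 1 (shape–rate) is (a−1)/b = 59/8 ≈ 7.375.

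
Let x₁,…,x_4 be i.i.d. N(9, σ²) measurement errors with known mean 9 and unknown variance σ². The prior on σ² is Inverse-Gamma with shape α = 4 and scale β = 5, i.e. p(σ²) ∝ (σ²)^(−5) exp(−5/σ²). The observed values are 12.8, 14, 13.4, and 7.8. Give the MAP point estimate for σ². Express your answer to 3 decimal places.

σ̂²_MAP = 5.017

Sum of squared deviations about the known mean: SS = (12.8−9)² + (14−9)² + (13.4−9)² + (7.8−9)² = 60.24.
The Normal likelihood contributes (σ²)^(−n/2) exp(−SS/(2σ²)), so the posterior is Inverse-Gamma(α + n/2, β + SS/2) = Inverse-Gamma(6, 35.12).
The mode of Inverse-Gamma(a, b) is b/(a+1) = 35.12/7 ≈ 5.017.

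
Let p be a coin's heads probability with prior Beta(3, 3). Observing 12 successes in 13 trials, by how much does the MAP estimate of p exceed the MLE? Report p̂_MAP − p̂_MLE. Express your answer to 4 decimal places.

MAP − MLE = -0.0995

Posterior is Beta(15, 4); MAP = (15−1)/(19−2) = 14/17 ≈ 0.82353.
MLE ignores the prior: p̂_MLE = k/n = 12/13 ≈ 0.92308.
Difference = 14/17 − 12/13 = -22/221 ≈ -0.0995.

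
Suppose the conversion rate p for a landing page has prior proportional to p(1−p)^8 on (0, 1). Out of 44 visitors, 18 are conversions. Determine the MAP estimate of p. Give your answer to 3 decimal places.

The prior density ∝ p(1−p)^8 is the kernel of Beta(2, 9).
Data: 18 successes in 44 trials. The binomial likelihood contributes p^18(1−p)^26, so the posterior is Beta(2+18, 9+26) = Beta(20, 35).
For Beta(a, b) with a, b > 1 the mode is (a−1)/(a+b−2) = 19/53 ≈ 0.358.

p̂_MAP = 0.358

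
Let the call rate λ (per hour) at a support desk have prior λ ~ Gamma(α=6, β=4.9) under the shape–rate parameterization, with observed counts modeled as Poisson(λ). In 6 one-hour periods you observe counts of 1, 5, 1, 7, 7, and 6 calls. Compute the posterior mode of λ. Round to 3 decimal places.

Σxᵢ = 1+5+1+7+7+6 = 27, with n = 6.
Posterior ∝ λ^5e^(−4.9λ) · λ^27e^(−6λ) = λ^32e^(−10.9λ), i.e. Gamma(shape=33, rate=10.9).
The mode of a Gamma(a, b) with a ≥ 1 (shape–rate) is (a−1)/b = 32/10.9 ≈ 2.936.

λ̂_MAP = 2.936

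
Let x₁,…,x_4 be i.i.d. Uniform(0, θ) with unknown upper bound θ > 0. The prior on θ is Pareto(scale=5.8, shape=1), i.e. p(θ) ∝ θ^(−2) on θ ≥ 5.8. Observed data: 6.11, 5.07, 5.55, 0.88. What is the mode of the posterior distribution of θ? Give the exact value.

The Uniform(0, θ) likelihood is θ^(−n) for θ ≥ max(xᵢ), zero otherwise. Here max(xᵢ) = 6.11.
Posterior ∝ θ^(−2) · θ^(−4) = θ^(−6) on θ ≥ max(5.8, 6.11) = 6.11.
This density is strictly decreasing in θ, so the posterior mode lies at the lower boundary of the support.

θ̂_MAP = 6.11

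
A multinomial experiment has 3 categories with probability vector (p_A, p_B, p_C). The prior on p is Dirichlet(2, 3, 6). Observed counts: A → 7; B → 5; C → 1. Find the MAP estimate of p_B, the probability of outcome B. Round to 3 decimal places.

The posterior is Dirichlet(αᵢ + nᵢ) = Dirichlet(9, 8, 7).
For a Dirichlet(a₁,…,a_K) with all aᵢ > 1, the mode has j-th component (aⱼ − 1)/(Σaᵢ − K).
Here Σaᵢ = 24 and K = 3, so p_B = (8 − 1)/(24 − 3) = 7/21 ≈ 0.333.

MAP estimate of p_B = 0.333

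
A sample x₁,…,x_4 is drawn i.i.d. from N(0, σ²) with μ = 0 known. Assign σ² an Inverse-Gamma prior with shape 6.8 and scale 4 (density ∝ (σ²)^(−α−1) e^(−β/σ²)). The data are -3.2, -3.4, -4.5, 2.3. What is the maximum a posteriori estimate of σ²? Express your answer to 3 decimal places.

σ̂²_MAP = 2.823

Sum of squared deviations about the known mean: SS = (-3.2−0)² + (-3.4−0)² + (-4.5−0)² + (2.3−0)² = 47.34.
The Normal likelihood contributes (σ²)^(−n/2) exp(−SS/(2σ²)), so the posterior is Inverse-Gamma(α + n/2, β + SS/2) = Inverse-Gamma(8.8, 27.67).
The mode of Inverse-Gamma(a, b) is b/(a+1) = 27.67/9.8 ≈ 2.823.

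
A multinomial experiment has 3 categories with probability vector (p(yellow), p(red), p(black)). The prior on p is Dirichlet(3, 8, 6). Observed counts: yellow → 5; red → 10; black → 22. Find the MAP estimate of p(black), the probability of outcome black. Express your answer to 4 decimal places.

MAP estimate of p(black) = 0.5294

The posterior is Dirichlet(αᵢ + nᵢ) = Dirichlet(8, 18, 28).
For a Dirichlet(a₁,…,a_K) with all aᵢ > 1, the mode has j-th component (aⱼ − 1)/(Σaᵢ − K).
Here Σaᵢ = 54 and K = 3, so p(black) = (28 − 1)/(54 − 3) = 27/51 ≈ 0.5294.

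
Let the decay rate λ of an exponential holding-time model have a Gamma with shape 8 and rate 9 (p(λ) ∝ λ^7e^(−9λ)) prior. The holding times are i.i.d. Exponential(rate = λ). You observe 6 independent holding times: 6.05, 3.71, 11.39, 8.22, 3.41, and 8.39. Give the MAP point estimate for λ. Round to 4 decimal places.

The Exponential(rate=λ) likelihood is ∝ λ^n e^(−λΣtᵢ). Here n = 6 and Σtᵢ = 6.05 + 3.71 + 11.39 + 8.22 + 3.41 + 8.39 = 41.17.
Posterior ∝ λ^7e^(−9λ) · λ^6e^(−41.17λ) = λ^13e^(−50.17λ), i.e. Gamma(14, 50.17).
Mode = (a−1)/b = 13/50.17 ≈ 0.2591.

λ̂_MAP = 0.2591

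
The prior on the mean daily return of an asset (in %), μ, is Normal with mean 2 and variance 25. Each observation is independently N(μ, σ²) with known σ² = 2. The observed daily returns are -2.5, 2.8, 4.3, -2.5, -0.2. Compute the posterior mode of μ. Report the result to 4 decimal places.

n = 5; x̄ = ((-2.5) + 2.8 + 4.3 + (-2.5) + (-0.2))/5 = 1.9/5 = 0.38.
For a Normal prior and Normal likelihood with known variance, the posterior is Normal; its mode equals its mean, the precision-weighted average.
Prior precision 1/σ₀² = 1/25 = 0.04; data precision n/σ² = 5/2 = 2.5.
μ̂ = (0.04·2 + 2.5·0.38) / (0.04 + 2.5) = 1.03/2.54 = 103/254 ≈ 0.4055.

μ̂_MAP = 0.4055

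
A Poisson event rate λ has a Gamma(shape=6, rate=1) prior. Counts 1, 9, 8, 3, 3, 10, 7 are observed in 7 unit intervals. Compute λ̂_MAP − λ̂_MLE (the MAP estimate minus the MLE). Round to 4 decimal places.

Σxᵢ = 41. Posterior is Gamma(47, 8); MAP = (47−1)/8 = 46/8 ≈ 5.75000.
MLE = x̄ = 41/7 ≈ 5.85714.
Difference = 46/8 − 41/7 = -3/28 ≈ -0.1071.

MAP − MLE = -0.1071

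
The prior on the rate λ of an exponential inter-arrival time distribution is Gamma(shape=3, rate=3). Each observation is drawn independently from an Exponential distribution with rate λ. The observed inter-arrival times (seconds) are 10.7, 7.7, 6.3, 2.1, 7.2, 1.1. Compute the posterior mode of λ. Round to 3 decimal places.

λ̂_MAP = 0.210

The Exponential(rate=λ) likelihood is ∝ λ^n e^(−λΣtᵢ). Here n = 6 and Σtᵢ = 10.7 + 7.7 + 6.3 + 2.1 + 7.2 + 1.1 = 35.1.
Posterior ∝ λ^2e^(−3λ) · λ^6e^(−35.1λ) = λ^8e^(−38.1λ), i.e. Gamma(9, 38.1).
Mode = (a−1)/b = 8/38.1 ≈ 0.210.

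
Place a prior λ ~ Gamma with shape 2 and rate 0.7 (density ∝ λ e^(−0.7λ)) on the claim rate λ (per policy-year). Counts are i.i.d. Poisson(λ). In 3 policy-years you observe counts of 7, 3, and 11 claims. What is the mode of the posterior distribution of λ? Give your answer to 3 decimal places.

λ̂_MAP = 5.946

Σxᵢ = 7+3+11 = 21, with n = 3.
Posterior ∝ λe^(−0.7λ) · λ^21e^(−3λ) = λ^22e^(−3.7λ), i.e. Gamma(shape=23, rate=3.7).
The mode of a Gamma(a, b) with a ≥ 1 (shape–rate) is (a−1)/b = 22/3.7 ≈ 5.946.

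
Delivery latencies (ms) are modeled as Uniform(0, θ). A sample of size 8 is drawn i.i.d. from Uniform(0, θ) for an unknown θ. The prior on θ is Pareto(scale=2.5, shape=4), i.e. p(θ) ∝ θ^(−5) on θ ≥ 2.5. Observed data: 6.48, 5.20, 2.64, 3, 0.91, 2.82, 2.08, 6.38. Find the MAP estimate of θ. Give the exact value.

The Uniform(0, θ) likelihood is θ^(−n) for θ ≥ max(xᵢ), zero otherwise. Here max(xᵢ) = 6.48.
Posterior ∝ θ^(−5) · θ^(−8) = θ^(−13) on θ ≥ max(2.5, 6.48) = 6.48.
This density is strictly decreasing in θ, so the posterior mode lies at the lower boundary of the support.

θ̂_MAP = 6.48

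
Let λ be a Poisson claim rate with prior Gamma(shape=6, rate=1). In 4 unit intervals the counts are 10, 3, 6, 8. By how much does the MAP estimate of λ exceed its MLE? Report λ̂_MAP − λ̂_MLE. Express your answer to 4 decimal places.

MAP − MLE = -0.3500

Σxᵢ = 27. Posterior is Gamma(33, 5); MAP = (33−1)/5 = 32/5 ≈ 6.40000.
MLE = x̄ = 27/4 ≈ 6.75000.
Difference = 32/5 − 27/4 = -7/20 ≈ -0.3500.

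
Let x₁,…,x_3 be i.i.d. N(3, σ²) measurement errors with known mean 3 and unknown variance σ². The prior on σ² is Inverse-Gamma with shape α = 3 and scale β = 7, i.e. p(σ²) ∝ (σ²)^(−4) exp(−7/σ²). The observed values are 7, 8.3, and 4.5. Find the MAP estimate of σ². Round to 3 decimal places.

Sum of squared deviations about the known mean: SS = (7−3)² + (8.3−3)² + (4.5−3)² = 46.34.
The Normal likelihood contributes (σ²)^(−n/2) exp(−SS/(2σ²)), so the posterior is Inverse-Gamma(α + n/2, β + SS/2) = Inverse-Gamma(4.5, 30.17).
The mode of Inverse-Gamma(a, b) is b/(a+1) = 30.17/5.5 ≈ 5.485.

σ̂²_MAP = 5.485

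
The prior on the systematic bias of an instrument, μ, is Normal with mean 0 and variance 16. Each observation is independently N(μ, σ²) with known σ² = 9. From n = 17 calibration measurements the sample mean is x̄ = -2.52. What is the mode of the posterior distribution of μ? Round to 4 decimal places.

μ̂_MAP = -2.4393

n = 17, x̄ = -2.52.
For a Normal prior and Normal likelihood with known variance, the posterior is Normal; its mode equals its mean, the precision-weighted average.
Prior precision 1/σ₀² = 1/16 = 0.0625; data precision n/σ² = 17/9.
μ̂ = (0.0625·0 + (17/9)·(-2.52)) / (0.0625 + 17/9) = (-4.76)/(281/144) = -17136/7025 ≈ -2.4393.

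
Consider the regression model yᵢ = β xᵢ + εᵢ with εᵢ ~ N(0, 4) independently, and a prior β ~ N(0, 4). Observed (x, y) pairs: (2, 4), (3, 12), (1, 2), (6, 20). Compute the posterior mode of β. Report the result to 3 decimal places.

β̂_MAP = 3.255

log p(β | y) = −Σ(yᵢ − βxᵢ)²/(2·4) − β²/(2·4) + const.
Setting the derivative to zero: Σxᵢ(yᵢ − βxᵢ)/4 − β/4 = 0, so β = Σxᵢyᵢ / (Σxᵢ² + σ²/τ²).
Σxᵢyᵢ = 2·4 + 3·12 + 1·2 + 6·20 = 166; Σxᵢ² = 50; σ²/τ² = 1.
β̂_MAP = 166 / (50 + 1) = 166/51 ≈ 3.255.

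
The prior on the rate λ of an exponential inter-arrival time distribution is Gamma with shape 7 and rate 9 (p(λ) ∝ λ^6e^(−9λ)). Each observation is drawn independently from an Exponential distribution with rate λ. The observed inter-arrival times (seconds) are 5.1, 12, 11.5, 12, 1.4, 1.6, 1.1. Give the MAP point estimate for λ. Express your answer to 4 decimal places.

λ̂_MAP = 0.2421

The Exponential(rate=λ) likelihood is ∝ λ^n e^(−λΣtᵢ). Here n = 7 and Σtᵢ = 5.1 + 12 + 11.5 + 12 + 1.4 + 1.6 + 1.1 = 44.7.
Posterior ∝ λ^6e^(−9λ) · λ^7e^(−44.7λ) = λ^13e^(−53.7λ), i.e. Gamma(14, 53.7).
Mode = (a−1)/b = 13/53.7 ≈ 0.2421.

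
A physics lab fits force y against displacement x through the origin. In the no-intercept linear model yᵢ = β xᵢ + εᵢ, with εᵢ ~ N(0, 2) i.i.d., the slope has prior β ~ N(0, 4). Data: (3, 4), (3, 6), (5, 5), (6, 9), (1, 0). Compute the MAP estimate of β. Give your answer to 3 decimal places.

β̂_MAP = 1.354

log p(β | y) = −Σ(yᵢ − βxᵢ)²/(2·2) − β²/(2·4) + const.
Setting the derivative to zero: Σxᵢ(yᵢ − βxᵢ)/2 − β/4 = 0, so β = Σxᵢyᵢ / (Σxᵢ² + σ²/τ²).
Σxᵢyᵢ = 3·4 + 3·6 + 5·5 + 6·9 + 1·0 = 109; Σxᵢ² = 80; σ²/τ² = 0.5.
β̂_MAP = 109 / (80 + 0.5) = 109/80.5 ≈ 1.354.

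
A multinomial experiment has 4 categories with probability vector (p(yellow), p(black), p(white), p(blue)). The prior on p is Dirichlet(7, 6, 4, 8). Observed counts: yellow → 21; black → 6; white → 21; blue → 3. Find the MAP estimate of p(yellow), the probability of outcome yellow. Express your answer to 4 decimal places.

MAP estimate of p(yellow) = 0.3750

The posterior is Dirichlet(αᵢ + nᵢ) = Dirichlet(28, 12, 25, 11).
For a Dirichlet(a₁,…,a_K) with all aᵢ > 1, the mode has j-th component (aⱼ − 1)/(Σaᵢ − K).
Here Σaᵢ = 76 and K = 4, so p(yellow) = (28 − 1)/(76 − 4) = 27/72 ≈ 0.3750.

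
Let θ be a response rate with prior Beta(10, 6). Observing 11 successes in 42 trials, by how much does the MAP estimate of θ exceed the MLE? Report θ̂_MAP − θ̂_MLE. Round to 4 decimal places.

Posterior is Beta(21, 37); MAP = (21−1)/(58−2) = 20/56 ≈ 0.35714.
MLE ignores the prior: θ̂_MLE = k/n = 11/42 ≈ 0.26190.
Difference = 20/56 − 11/42 = 2/21 ≈ 0.0952.

MAP − MLE = 0.0952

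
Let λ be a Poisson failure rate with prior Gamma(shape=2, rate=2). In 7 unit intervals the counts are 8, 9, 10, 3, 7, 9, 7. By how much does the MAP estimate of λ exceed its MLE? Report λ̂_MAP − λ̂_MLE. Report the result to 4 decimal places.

Σxᵢ = 53. Posterior is Gamma(55, 9); MAP = (55−1)/9 = 54/9 ≈ 6.00000.
MLE = x̄ = 53/7 ≈ 7.57143.
Difference = 54/9 − 53/7 = -11/7 ≈ -1.5714.

MAP − MLE = -1.5714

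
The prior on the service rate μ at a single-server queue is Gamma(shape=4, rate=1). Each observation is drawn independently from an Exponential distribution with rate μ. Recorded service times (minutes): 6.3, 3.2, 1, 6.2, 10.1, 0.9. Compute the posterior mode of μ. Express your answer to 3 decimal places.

The Exponential(rate=μ) likelihood is ∝ μ^n e^(−μΣtᵢ). Here n = 6 and Σtᵢ = 6.3 + 3.2 + 1 + 6.2 + 10.1 + 0.9 = 27.7.
Posterior ∝ μ^3e^(−1μ) · μ^6e^(−27.7μ) = μ^9e^(−28.7μ), i.e. Gamma(10, 28.7).
Mode = (a−1)/b = 9/28.7 ≈ 0.314.

μ̂_MAP = 0.314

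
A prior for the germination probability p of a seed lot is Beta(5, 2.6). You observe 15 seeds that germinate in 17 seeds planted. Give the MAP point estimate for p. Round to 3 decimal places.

Prior: Beta(5, 2.6).
Data: 15 successes in 17 trials. The binomial likelihood contributes p^15(1−p)^2, so the posterior is Beta(5+15, 2.6+2) = Beta(20, 4.6).
For Beta(a, b) with a, b > 1 the mode is (a−1)/(a+b−2) = 19/22.6 ≈ 0.841.

p̂_MAP = 0.841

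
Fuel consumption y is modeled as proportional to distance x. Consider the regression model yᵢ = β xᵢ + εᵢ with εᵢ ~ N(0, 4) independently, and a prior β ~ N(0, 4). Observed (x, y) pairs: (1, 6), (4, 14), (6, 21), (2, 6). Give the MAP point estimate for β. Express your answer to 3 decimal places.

log p(β | y) = −Σ(yᵢ − βxᵢ)²/(2·4) − β²/(2·4) + const.
Setting the derivative to zero: Σxᵢ(yᵢ − βxᵢ)/4 − β/4 = 0, so β = Σxᵢyᵢ / (Σxᵢ² + σ²/τ²).
Σxᵢyᵢ = 1·6 + 4·14 + 6·21 + 2·6 = 200; Σxᵢ² = 57; σ²/τ² = 1.
β̂_MAP = 200 / (57 + 1) = 200/58 ≈ 3.448.

β̂_MAP = 3.448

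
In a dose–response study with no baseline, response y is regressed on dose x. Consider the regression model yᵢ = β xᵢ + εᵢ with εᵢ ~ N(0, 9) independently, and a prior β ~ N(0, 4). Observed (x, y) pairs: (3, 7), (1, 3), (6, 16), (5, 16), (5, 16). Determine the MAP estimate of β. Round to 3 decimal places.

log p(β | y) = −Σ(yᵢ − βxᵢ)²/(2·9) − β²/(2·4) + const.
Setting the derivative to zero: Σxᵢ(yᵢ − βxᵢ)/9 − β/4 = 0, so β = Σxᵢyᵢ / (Σxᵢ² + σ²/τ²).
Σxᵢyᵢ = 3·7 + 1·3 + 6·16 + 5·16 + 5·16 = 280; Σxᵢ² = 96; σ²/τ² = 2.25.
β̂_MAP = 280 / (96 + 2.25) = 280/98.25 ≈ 2.850.

β̂_MAP = 2.850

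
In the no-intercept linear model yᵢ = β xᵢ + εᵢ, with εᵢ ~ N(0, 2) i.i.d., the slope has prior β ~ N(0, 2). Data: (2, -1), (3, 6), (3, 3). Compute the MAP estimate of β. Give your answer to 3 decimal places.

β̂_MAP = 1.087

log p(β | y) = −Σ(yᵢ − βxᵢ)²/(2·2) − β²/(2·2) + const.
Setting the derivative to zero: Σxᵢ(yᵢ − βxᵢ)/2 − β/2 = 0, so β = Σxᵢyᵢ / (Σxᵢ² + σ²/τ²).
Σxᵢyᵢ = 2·(-1) + 3·6 + 3·3 = 25; Σxᵢ² = 22; σ²/τ² = 1.
β̂_MAP = 25 / (22 + 1) = 25/23 ≈ 1.087.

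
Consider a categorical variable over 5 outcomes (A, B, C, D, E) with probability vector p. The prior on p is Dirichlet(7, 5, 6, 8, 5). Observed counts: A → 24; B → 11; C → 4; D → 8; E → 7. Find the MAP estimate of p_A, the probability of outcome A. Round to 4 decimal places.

MAP estimate of p_A = 0.3750

The posterior is Dirichlet(αᵢ + nᵢ) = Dirichlet(31, 16, 10, 16, 12).
For a Dirichlet(a₁,…,a_K) with all aᵢ > 1, the mode has j-th component (aⱼ − 1)/(Σaᵢ − K).
Here Σaᵢ = 85 and K = 5, so p_A = (31 − 1)/(85 − 5) = 30/80 ≈ 0.3750.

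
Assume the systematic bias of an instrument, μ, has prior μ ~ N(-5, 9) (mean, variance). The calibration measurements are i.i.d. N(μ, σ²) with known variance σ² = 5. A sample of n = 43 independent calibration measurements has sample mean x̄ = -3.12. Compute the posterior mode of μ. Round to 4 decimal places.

n = 43, x̄ = -3.12.
For a Normal prior and Normal likelihood with known variance, the posterior is Normal; its mode equals its mean, the precision-weighted average.
Prior precision 1/σ₀² = 1/9; data precision n/σ² = 43/5 = 8.6.
μ̂ = ((1/9)·(-5) + 8.6·(-3.12)) / (1/9 + 8.6) = (-30811/1125)/(392/45) = -30811/9800 ≈ -3.1440.

μ̂_MAP = -3.1440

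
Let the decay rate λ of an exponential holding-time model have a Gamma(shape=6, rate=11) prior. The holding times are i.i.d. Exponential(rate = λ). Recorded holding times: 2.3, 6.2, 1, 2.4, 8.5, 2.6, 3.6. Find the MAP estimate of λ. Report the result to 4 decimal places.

The Exponential(rate=λ) likelihood is ∝ λ^n e^(−λΣtᵢ). Here n = 7 and Σtᵢ = 2.3 + 6.2 + 1 + 2.4 + 8.5 + 2.6 + 3.6 = 26.6.
Posterior ∝ λ^5e^(−11λ) · λ^7e^(−26.6λ) = λ^12e^(−37.6λ), i.e. Gamma(13, 37.6).
Mode = (a−1)/b = 12/37.6 ≈ 0.3191.

λ̂_MAP = 0.3191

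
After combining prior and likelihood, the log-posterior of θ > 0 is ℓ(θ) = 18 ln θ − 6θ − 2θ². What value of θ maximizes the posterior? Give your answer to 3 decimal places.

θ̂_MAP = 1.500

ℓ'(θ) = 18/θ − 6 − 4θ. Setting this to zero and multiplying by θ: 4θ² + 6θ − 18 = 0.
θ = (−6 + √(6² + 4·4·18)) / (2·4) = (−6 + √324) / 8 = (−6 + 18)/8 = 3/2.
ℓ''(θ) = −18/θ² − 4 < 0, confirming a maximum.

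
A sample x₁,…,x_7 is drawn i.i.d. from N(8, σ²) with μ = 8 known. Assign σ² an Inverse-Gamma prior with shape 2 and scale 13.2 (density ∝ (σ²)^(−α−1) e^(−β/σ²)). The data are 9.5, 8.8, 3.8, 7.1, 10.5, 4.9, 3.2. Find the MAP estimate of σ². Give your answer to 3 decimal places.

σ̂²_MAP = 6.665

Sum of squared deviations about the known mean: SS = (9.5−8)² + (8.8−8)² + (3.8−8)² + (7.1−8)² + (10.5−8)² + (4.9−8)² + (3.2−8)² = 60.24.
The Normal likelihood contributes (σ²)^(−n/2) exp(−SS/(2σ²)), so the posterior is Inverse-Gamma(α + n/2, β + SS/2) = Inverse-Gamma(5.5, 43.32).
The mode of Inverse-Gamma(a, b) is b/(a+1) = 43.32/6.5 ≈ 6.665.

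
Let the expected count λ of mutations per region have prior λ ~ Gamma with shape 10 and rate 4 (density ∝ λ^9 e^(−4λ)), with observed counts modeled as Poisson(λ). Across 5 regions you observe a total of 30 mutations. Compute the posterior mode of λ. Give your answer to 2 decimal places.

Σxᵢ = 30, n = 5.
Posterior ∝ λ^9e^(−4λ) · λ^30e^(−5λ) = λ^39e^(−9λ), i.e. Gamma(shape=40, rate=9).
The mode of a Gamma(a, b) with a ≥ 1 (shape–rate) is (a−1)/b = 39/9 ≈ 4.33.

λ̂_MAP = 4.33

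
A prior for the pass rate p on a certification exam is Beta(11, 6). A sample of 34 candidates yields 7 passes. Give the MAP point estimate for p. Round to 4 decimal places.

p̂_MAP = 0.3469

Prior: Beta(11, 6).
Data: 7 successes in 34 trials. The binomial likelihood contributes p^7(1−p)^27, so the posterior is Beta(11+7, 6+27) = Beta(18, 33).
For Beta(a, b) with a, b > 1 the mode is (a−1)/(a+b−2) = 17/49 ≈ 0.3469.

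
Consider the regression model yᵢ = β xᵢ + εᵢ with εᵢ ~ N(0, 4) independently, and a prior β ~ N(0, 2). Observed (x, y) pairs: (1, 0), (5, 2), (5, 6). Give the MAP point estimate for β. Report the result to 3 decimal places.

log p(β | y) = −Σ(yᵢ − βxᵢ)²/(2·4) − β²/(2·2) + const.
Setting the derivative to zero: Σxᵢ(yᵢ − βxᵢ)/4 − β/2 = 0, so β = Σxᵢyᵢ / (Σxᵢ² + σ²/τ²).
Σxᵢyᵢ = 1·0 + 5·2 + 5·6 = 40; Σxᵢ² = 51; σ²/τ² = 2.
β̂_MAP = 40 / (51 + 2) = 40/53 ≈ 0.755.

β̂_MAP = 0.755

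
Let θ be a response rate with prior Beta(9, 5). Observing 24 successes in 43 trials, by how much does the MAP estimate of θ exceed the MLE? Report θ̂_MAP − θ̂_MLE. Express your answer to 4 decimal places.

Posterior is Beta(33, 24); MAP = (33−1)/(57−2) = 32/55 ≈ 0.58182.
MLE ignores the prior: θ̂_MLE = k/n = 24/43 ≈ 0.55814.
Difference = 32/55 − 24/43 = 56/2365 ≈ 0.0237.

MAP − MLE = 0.0237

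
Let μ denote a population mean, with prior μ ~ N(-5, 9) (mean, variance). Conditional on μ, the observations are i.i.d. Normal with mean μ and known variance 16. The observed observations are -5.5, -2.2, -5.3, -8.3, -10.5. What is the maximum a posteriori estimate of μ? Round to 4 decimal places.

μ̂_MAP = -6.0033

n = 5; x̄ = ((-5.5) + (-2.2) + (-5.3) + (-8.3) + (-10.5))/5 = -31.8/5 = -6.36.
For a Normal prior and Normal likelihood with known variance, the posterior is Normal; its mode equals its mean, the precision-weighted average.
Prior precision 1/σ₀² = 1/9; data precision n/σ² = 5/16 = 0.3125.
μ̂ = ((1/9)·(-5) + 0.3125·(-6.36)) / (1/9 + 0.3125) = (-1831/720)/(61/144) = -1831/305 ≈ -6.0033.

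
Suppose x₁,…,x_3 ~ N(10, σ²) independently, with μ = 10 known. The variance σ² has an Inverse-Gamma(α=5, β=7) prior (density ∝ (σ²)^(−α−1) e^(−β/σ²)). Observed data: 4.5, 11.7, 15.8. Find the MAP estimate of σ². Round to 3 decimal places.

Sum of squared deviations about the known mean: SS = (4.5−10)² + (11.7−10)² + (15.8−10)² = 66.78.
The Normal likelihood contributes (σ²)^(−n/2) exp(−SS/(2σ²)), so the posterior is Inverse-Gamma(α + n/2, β + SS/2) = Inverse-Gamma(6.5, 40.39).
The mode of Inverse-Gamma(a, b) is b/(a+1) = 40.39/7.5 ≈ 5.385.

σ̂²_MAP = 5.385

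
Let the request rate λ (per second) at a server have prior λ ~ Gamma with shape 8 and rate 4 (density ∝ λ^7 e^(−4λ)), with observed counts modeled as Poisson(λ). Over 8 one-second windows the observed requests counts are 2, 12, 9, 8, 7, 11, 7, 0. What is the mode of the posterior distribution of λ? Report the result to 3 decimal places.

Σxᵢ = 2+12+9+8+7+11+7+0 = 56, with n = 8.
Posterior ∝ λ^7e^(−4λ) · λ^56e^(−8λ) = λ^63e^(−12λ), i.e. Gamma(shape=64, rate=12).
The mode of a Gamma(a, b) with a ≥ 1 (shape–rate) is (a−1)/b = 63/12 ≈ 5.250.

λ̂_MAP = 5.250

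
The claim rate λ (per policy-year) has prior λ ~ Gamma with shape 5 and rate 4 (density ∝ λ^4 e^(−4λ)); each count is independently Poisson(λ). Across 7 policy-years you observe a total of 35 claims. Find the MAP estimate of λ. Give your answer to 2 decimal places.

λ̂_MAP = 3.55

Σxᵢ = 35, n = 7.
Posterior ∝ λ^4e^(−4λ) · λ^35e^(−7λ) = λ^39e^(−11λ), i.e. Gamma(shape=40, rate=11).
The mode of a Gamma(a, b) with a ≥ 1 (shape–rate) is (a−1)/b = 39/11 ≈ 3.55.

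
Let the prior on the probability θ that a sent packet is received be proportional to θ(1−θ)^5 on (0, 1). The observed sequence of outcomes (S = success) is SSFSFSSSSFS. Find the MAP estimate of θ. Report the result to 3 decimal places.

θ̂_MAP = 0.529

The prior density ∝ θ(1−θ)^5 is the kernel of Beta(2, 6).
Data: 8 successes in 11 trials (from the sequence). The binomial likelihood contributes θ^8(1−θ)^3, so the posterior is Beta(2+8, 6+3) = Beta(10, 9).
For Beta(a, b) with a, b > 1 the mode is (a−1)/(a+b−2) = 9/17 ≈ 0.529.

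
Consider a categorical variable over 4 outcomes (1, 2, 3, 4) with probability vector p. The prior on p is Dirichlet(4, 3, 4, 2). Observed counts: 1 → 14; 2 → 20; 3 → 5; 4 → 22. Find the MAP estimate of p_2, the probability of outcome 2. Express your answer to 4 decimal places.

MAP estimate: 0.3143

The posterior is Dirichlet(αᵢ + nᵢ) = Dirichlet(18, 23, 9, 24).
For a Dirichlet(a₁,…,a_K) with all aᵢ > 1, the mode has j-th component (aⱼ − 1)/(Σaᵢ − K).
Here Σaᵢ = 74 and K = 4, so p_2 = (23 − 1)/(74 − 4) = 22/70 ≈ 0.3143.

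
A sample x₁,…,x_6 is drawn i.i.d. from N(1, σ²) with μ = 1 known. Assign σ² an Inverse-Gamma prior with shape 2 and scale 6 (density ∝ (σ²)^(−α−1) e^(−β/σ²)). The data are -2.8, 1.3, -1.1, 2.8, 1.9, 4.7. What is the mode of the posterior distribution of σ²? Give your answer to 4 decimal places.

Sum of squared deviations about the known mean: SS = (-2.8−1)² + (1.3−1)² + (-1.1−1)² + (2.8−1)² + (1.9−1)² + (4.7−1)² = 36.68.
The Normal likelihood contributes (σ²)^(−n/2) exp(−SS/(2σ²)), so the posterior is Inverse-Gamma(α + n/2, β + SS/2) = Inverse-Gamma(5, 24.34).
The mode of Inverse-Gamma(a, b) is b/(a+1) = 24.34/6 ≈ 4.0567.

σ̂²_MAP = 4.0567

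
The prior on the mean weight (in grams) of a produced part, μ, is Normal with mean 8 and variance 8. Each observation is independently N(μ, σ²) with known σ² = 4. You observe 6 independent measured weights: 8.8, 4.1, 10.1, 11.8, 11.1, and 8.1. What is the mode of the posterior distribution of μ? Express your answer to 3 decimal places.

n = 6; x̄ = (8.8 + 4.1 + 10.1 + 11.8 + 11.1 + 8.1)/6 = 54/6 = 9.
For a Normal prior and Normal likelihood with known variance, the posterior is Normal; its mode equals its mean, the precision-weighted average.
Prior precision 1/σ₀² = 1/8 = 0.125; data precision n/σ² = 6/4 = 1.5.
μ̂ = (0.125·8 + 1.5·9) / (0.125 + 1.5) = 14.5/1.625 = 116/13 ≈ 8.923.

μ̂_MAP = 8.923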